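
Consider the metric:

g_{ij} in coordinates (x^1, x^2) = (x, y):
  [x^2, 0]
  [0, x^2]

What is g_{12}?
With x^1 = x, x^2 = y, g_{12} = g_{xy} is the row-1, column-2 entry of the matrix.
g_{12} = 0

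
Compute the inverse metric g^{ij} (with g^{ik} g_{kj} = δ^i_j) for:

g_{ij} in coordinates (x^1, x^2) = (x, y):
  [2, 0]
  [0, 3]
The metric is diagonal, so g^{ij} is diagonal with entries 1/g_{ii}: diag(1/2, 1/3).
g^{ij}:
  [1/2, 0]
  [0, 1/3]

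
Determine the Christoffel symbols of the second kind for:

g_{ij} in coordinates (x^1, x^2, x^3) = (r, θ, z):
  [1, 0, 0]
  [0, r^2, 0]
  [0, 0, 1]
Using Γ^k_{ij} = (1/2) g^{km} (∂_i g_{mj} + ∂_j g_{mi} - ∂_m g_{ij}); the metric is diagonal, so only the m = k term contributes.
Non-zero symbols (using the symmetry Γ^k_{ij} = Γ^k_{ji}):
Γ^r_{θ θ} = (1/2) g^{rr} (∂_θ g_{rθ} + ∂_θ g_{rθ} - ∂_r g_{θθ}) = (1/2)(1)((0) + (0) - (2*r)) = -r
Γ^θ_{r θ} = (1/2) g^{θθ} (∂_r g_{θθ} + ∂_θ g_{θr} - ∂_θ g_{rθ}) = (1/2)(1/r^2)((2*r) + (0) - (0)) = 1/r
All other Christoffel symbols are zero.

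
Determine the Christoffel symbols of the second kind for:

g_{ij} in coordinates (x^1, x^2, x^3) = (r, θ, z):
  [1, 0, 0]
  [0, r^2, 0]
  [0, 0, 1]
Using Γ^k_{ij} = (1/2) g^{km} (∂_i g_{mj} + ∂_j g_{mi} - ∂_m g_{ij}); the metric is diagonal, so only the m = k term contributes.
Non-zero symbols (using the symmetry Γ^k_{ij} = Γ^k_{ji}):
Γ^r_{θ θ} = (1/2) g^{rr} (∂_θ g_{rθ} + ∂_θ g_{rθ} - ∂_r g_{θθ}) = (1/2)(1)((0) + (0) - (2*r)) = -r
Γ^θ_{r θ} = (1/2) g^{θθ} (∂_r g_{θθ} + ∂_θ g_{θr} - ∂_θ g_{rθ}) = (1/2)(1/r^2)((2*r) + (0) - (0)) = 1/r
All other Christoffel symbols are zero.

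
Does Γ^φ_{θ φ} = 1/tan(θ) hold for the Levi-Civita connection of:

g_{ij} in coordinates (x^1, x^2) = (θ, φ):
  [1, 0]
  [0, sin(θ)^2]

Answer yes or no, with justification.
Γ^φ_{θ φ} = (1/2) g^{φφ} (∂_θ g_{φφ} + ∂_φ g_{φθ} - ∂_φ g_{θφ}) = (1/2)(1/sin(θ)^2)((sin(2*θ)) + (0) - (0)) = 1/tan(θ)
This equals the proposed value 1/tan(θ).
Yes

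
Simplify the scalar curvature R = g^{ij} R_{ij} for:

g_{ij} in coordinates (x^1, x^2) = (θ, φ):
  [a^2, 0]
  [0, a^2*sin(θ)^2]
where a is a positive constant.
Non-zero Christoffel symbols (Γ^k_{ij} = Γ^k_{ji}):
Γ^θ_{φ φ} = -sin(2*θ)/2
Γ^φ_{θ φ} = 1/tan(θ)
Ricci tensor (R_{ij} = R^k_{ikj}): R_{θθ} = 1, R_{θφ} = 0, R_{φφ} = sin(θ)^2
Inverse metric: g^{θθ} = 1/a^2, g^{φφ} = 1/(a^2*sin(θ)^2)
R = g^{ij} R_{ij} = (1/a^2)(1) + (1/(a^2*sin(θ)^2))(sin(θ)^2) = 2/a^2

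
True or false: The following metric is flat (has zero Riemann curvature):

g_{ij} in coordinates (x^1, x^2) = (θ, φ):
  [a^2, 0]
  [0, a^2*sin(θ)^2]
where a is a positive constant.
Non-zero Christoffel symbols:
Γ^θ_{φ φ} = -sin(2*θ)/2
Γ^φ_{θ φ} = 1/tan(θ)
Ricci tensor: R_{θθ} = 1, R_{θφ} = 0, R_{φφ} = sin(θ)^2
The Ricci tensor is non-zero, so the Riemann tensor is non-zero: not flat.
False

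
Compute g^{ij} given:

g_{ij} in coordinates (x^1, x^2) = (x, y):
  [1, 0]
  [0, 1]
The metric is diagonal, so g^{ij} is diagonal with entries 1/g_{ii}: diag(1, 1).
g^{ij}:
  [1, 0]
  [0, 1]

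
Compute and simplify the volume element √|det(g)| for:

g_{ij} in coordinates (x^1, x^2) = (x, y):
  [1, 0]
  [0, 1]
det(g) = 1
√|det(g)| = 1
Volume element: dV = 1 dx dy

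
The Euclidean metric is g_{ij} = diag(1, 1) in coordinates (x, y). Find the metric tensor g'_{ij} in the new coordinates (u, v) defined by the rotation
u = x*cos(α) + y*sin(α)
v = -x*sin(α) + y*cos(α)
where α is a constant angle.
Invert the transformation: x = u*cos(α) - v*sin(α), y = u*sin(α) + v*cos(α)
g'_{ij} = (∂x^k/∂x'^i)(∂x^l/∂x'^j) g_{kl}; with g_{kl} = δ_{kl} this is Σ_k (∂x^k/∂x'^i)(∂x^k/∂x'^j).
Jacobian: ∂x/∂u = cos(α), ∂x/∂v = -sin(α), ∂y/∂u = sin(α), ∂y/∂v = cos(α)
g'_{uu} = (cos(α))(cos(α)) + (sin(α))(sin(α)) = 1
g'_{uv} = (cos(α))(-sin(α)) + (sin(α))(cos(α)) = 0
g'_{vv} = (-sin(α))(-sin(α)) + (cos(α))(cos(α)) = 1
g'_{ij} = diag(1, 1)
The Euclidean metric is invariant under rotations.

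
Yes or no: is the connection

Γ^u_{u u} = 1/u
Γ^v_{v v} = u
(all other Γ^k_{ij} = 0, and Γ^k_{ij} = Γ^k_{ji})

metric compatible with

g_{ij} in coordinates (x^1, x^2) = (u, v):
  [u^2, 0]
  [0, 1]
Using ∇_k g_{ij} = ∂_k g_{ij} - Γ^m_{ki} g_{mj} - Γ^m_{kj} g_{im}:
∇_v g_{vv} = (0) - (u) - (u) = -2*u ≠ 0
So the connection is not metric compatible (it is not the Levi-Civita connection).
No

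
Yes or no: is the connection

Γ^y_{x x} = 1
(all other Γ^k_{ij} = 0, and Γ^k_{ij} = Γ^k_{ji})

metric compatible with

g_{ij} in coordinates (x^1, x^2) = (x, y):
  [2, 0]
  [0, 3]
Using ∇_k g_{ij} = ∂_k g_{ij} - Γ^m_{ki} g_{mj} - Γ^m_{kj} g_{im}:
∇_x g_{xy} = (0) - (3) - (0) = -3 ≠ 0
So the connection is not metric compatible (it is not the Levi-Civita connection).
No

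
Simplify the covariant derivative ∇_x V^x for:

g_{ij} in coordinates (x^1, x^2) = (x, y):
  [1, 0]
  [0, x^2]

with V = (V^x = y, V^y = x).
Non-zero Christoffel symbols:
Γ^x_{y y} = -x
Γ^y_{x y} = 1/x
∇_x V^x = ∂_x V^x + Γ^x_{x j} V^j
  = (0) + (0)(y) + (0)(x)
  = 0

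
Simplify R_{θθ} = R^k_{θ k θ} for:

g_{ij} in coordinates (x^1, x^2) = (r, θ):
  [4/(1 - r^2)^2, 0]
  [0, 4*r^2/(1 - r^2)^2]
Non-zero Christoffel symbols (Γ^k_{ij} = Γ^k_{ji}):
Γ^r_{r r} = 2*r/(1 - r^2)
Γ^r_{θ θ} = (r^3 + r)/(r^2 - 1)
Γ^θ_{r θ} = (-r^2 - 1)/(r^3 - r)
R^r_{θ r θ} = ∂_r Γ^r_{θ θ} - ∂_θ Γ^r_{θ r} + Γ^r_{r m} Γ^m_{θ θ} - Γ^r_{θ m} Γ^m_{θ r}
  = ((r^4 - 4*r^2 - 1)/(r^2 - 1)^2) - (0) + (-2*r^2*(r^2 + 1)/(r^2 - 1)^2) - (-(r^2 + 1)^2/(r^2 - 1)^2) = -4*r^2/(r^2 - 1)^2
R^θ_{θ θ θ} = 0 (a repeated index in an antisymmetric pair)
R_{θθ} = R^r_{θ r θ} + R^θ_{θ θ θ} = (-4*r^2/(r^2 - 1)^2) + (0) = -4*r^2/(r^2 - 1)^2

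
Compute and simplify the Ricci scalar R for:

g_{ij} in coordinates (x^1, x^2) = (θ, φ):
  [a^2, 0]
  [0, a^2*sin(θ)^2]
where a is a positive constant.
Non-zero Christoffel symbols (Γ^k_{ij} = Γ^k_{ji}):
Γ^θ_{φ φ} = -sin(2*θ)/2
Γ^φ_{θ φ} = 1/tan(θ)
Ricci tensor (R_{ij} = R^k_{ikj}): R_{θθ} = 1, R_{θφ} = 0, R_{φφ} = sin(θ)^2
Inverse metric: g^{θθ} = 1/a^2, g^{φφ} = 1/(a^2*sin(θ)^2)
R = g^{ij} R_{ij} = (1/a^2)(1) + (1/(a^2*sin(θ)^2))(sin(θ)^2) = 2/a^2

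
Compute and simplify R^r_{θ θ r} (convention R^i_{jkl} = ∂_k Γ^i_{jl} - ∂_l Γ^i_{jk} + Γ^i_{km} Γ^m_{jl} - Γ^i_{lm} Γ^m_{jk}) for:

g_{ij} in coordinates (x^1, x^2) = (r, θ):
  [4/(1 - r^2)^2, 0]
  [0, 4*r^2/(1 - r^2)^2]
Non-zero Christoffel symbols (Γ^k_{ij} = Γ^k_{ji}):
Γ^r_{r r} = 2*r/(1 - r^2)
Γ^r_{θ θ} = (r^3 + r)/(r^2 - 1)
Γ^θ_{r θ} = (-r^2 - 1)/(r^3 - r)
R^r_{θ θ r} = ∂_θ Γ^r_{θ r} - ∂_r Γ^r_{θ θ} + Γ^r_{θ m} Γ^m_{θ r} - Γ^r_{r m} Γ^m_{θ θ}
  = (0) - ((r^4 - 4*r^2 - 1)/(r^2 - 1)^2) + (-(r^2 + 1)^2/(r^2 - 1)^2) - (-2*r^2*(r^2 + 1)/(r^2 - 1)^2) = 4*r^2/(r^2 - 1)^2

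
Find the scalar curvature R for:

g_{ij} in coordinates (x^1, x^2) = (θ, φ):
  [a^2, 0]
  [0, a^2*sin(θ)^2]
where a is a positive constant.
Non-zero Christoffel symbols (Γ^k_{ij} = Γ^k_{ji}):
Γ^θ_{φ φ} = -sin(2*θ)/2
Γ^φ_{θ φ} = 1/tan(θ)
Ricci tensor (R_{ij} = R^k_{ikj}): R_{θθ} = 1, R_{θφ} = 0, R_{φφ} = sin(θ)^2
Inverse metric: g^{θθ} = 1/a^2, g^{φφ} = 1/(a^2*sin(θ)^2)
R = g^{ij} R_{ij} = (1/a^2)(1) + (1/(a^2*sin(θ)^2))(sin(θ)^2) = 2/a^2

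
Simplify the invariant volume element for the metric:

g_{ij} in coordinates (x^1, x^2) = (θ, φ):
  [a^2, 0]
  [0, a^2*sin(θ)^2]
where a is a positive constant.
det(g) = a^4*sin(θ)^2
√|det(g)| = a^2*sin(θ) (taking 0 < θ < π so that |sin(θ)| = sin(θ))
Volume element: dV = a^2*sin(θ) dθ dφ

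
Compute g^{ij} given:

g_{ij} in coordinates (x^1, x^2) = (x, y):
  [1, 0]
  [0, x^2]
The metric is diagonal, so g^{ij} is diagonal with entries 1/g_{ii}: diag(1, 1/(x^2)).
g^{ij}:
  [1, 0]
  [0, 1/x^2]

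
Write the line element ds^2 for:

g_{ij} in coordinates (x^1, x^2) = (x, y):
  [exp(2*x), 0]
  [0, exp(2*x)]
ds^2 = g_{ij} dx^i dx^j; only the non-zero components contribute.
ds^2 = exp(2*x) dx^2 + exp(2*x) dy^2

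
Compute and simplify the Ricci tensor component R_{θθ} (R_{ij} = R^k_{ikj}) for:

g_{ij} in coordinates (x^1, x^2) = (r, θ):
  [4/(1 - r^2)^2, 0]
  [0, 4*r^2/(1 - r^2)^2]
Non-zero Christoffel symbols (Γ^k_{ij} = Γ^k_{ji}):
Γ^r_{r r} = 2*r/(1 - r^2)
Γ^r_{θ θ} = (r^3 + r)/(r^2 - 1)
Γ^θ_{r θ} = (-r^2 - 1)/(r^3 - r)
R^r_{θ r θ} = ∂_r Γ^r_{θ θ} - ∂_θ Γ^r_{θ r} + Γ^r_{r m} Γ^m_{θ θ} - Γ^r_{θ m} Γ^m_{θ r}
  = ((r^4 - 4*r^2 - 1)/(r^2 - 1)^2) - (0) + (-2*r^2*(r^2 + 1)/(r^2 - 1)^2) - (-(r^2 + 1)^2/(r^2 - 1)^2) = -4*r^2/(r^2 - 1)^2
R^θ_{θ θ θ} = 0 (a repeated index in an antisymmetric pair)
R_{θθ} = R^r_{θ r θ} + R^θ_{θ θ θ} = (-4*r^2/(r^2 - 1)^2) + (0) = -4*r^2/(r^2 - 1)^2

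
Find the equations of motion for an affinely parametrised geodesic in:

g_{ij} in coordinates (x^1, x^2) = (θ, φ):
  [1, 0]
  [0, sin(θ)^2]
Geodesic equation: d^2x^k/dλ^2 + Γ^k_{ij} (dx^i/dλ)(dx^j/dλ) = 0.
Non-zero Christoffel symbols:
Γ^θ_{φ φ} = -sin(2*θ)/2
Γ^φ_{θ φ} = 1/tan(θ)
Substituting (the symmetric pair Γ^k_{ij}, Γ^k_{ji} combines into a factor 2):
d^2θ/dλ^2 - (sin(2*θ)/2) (dφ/dλ)^2 = 0
d^2φ/dλ^2 + (2/tan(θ)) (dθ/dλ)(dφ/dλ) = 0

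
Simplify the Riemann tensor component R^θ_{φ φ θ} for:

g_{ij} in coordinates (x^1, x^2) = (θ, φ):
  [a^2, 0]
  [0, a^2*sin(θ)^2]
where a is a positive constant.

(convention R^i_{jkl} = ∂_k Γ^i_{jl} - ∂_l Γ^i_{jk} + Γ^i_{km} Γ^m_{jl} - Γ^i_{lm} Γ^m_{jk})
Non-zero Christoffel symbols (Γ^k_{ij} = Γ^k_{ji}):
Γ^θ_{φ φ} = -sin(2*θ)/2
Γ^φ_{θ φ} = 1/tan(θ)
R^θ_{φ φ θ} = ∂_φ Γ^θ_{φ θ} - ∂_θ Γ^θ_{φ φ} + Γ^θ_{φ m} Γ^m_{φ θ} - Γ^θ_{θ m} Γ^m_{φ φ}
  = (0) - (-cos(2*θ)) + (-cos(θ)^2) - (0) = -sin(θ)^2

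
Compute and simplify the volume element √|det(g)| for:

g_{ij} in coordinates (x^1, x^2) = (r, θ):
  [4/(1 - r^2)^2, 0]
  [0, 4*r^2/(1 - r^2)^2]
det(g) = 16*r^2/(1 - r^2)^4
√|det(g)| = 4*r/(r^2 - 1)^2
Volume element: dV = 4*r/(r^2 - 1)^2 dr dθ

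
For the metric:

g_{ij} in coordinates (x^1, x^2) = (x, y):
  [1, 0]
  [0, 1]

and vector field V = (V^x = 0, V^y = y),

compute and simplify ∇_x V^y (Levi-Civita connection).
All Christoffel symbols are zero.
∇_x V^y = ∂_x V^y + Γ^y_{x j} V^j
  = (0) + (0)(0) + (0)(y)
  = 0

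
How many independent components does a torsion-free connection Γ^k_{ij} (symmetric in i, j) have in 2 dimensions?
Γ^k_{ij} has n choices for the upper index and n(n+1)/2 independent symmetric lower index pairs.
Total = 2 × 2×3/2 = 2 × 3 = 6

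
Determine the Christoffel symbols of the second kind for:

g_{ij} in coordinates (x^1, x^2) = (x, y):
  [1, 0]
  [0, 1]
Using Γ^k_{ij} = (1/2) g^{km} (∂_i g_{mj} + ∂_j g_{mi} - ∂_m g_{ij}); the metric is diagonal, so only the m = k term contributes.
Every metric component is constant, so all ∂_m g_{ij} = 0 and every Christoffel symbol vanishes.
All Christoffel symbols are zero.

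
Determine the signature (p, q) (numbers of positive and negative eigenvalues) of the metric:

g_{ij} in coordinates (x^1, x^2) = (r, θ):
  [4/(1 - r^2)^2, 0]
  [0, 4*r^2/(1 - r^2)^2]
The metric is diagonal, so its eigenvalues are the diagonal entries: 4/(1 - r^2)^2, 4*r^2/(1 - r^2)^2 (at a generic point, where coordinate-dependent entries are positive).
2 positive, 0 negative.
(2, 0) - Riemannian (positive definite)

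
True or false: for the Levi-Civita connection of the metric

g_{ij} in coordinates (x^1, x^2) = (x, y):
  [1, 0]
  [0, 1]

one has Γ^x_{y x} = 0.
Γ^x_{y x} = (1/2) g^{xx} (∂_y g_{xx} + ∂_x g_{xy} - ∂_x g_{yx}) = (1/2)(1)((0) + (0) - (0)) = 0
This equals the proposed value 0.
True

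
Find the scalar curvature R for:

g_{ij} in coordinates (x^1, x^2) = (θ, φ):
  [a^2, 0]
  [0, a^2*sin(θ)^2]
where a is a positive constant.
Non-zero Christoffel symbols (Γ^k_{ij} = Γ^k_{ji}):
Γ^θ_{φ φ} = -sin(2*θ)/2
Γ^φ_{θ φ} = 1/tan(θ)
Ricci tensor (R_{ij} = R^k_{ikj}): R_{θθ} = 1, R_{θφ} = 0, R_{φφ} = sin(θ)^2
Inverse metric: g^{θθ} = 1/a^2, g^{φφ} = 1/(a^2*sin(θ)^2)
R = g^{ij} R_{ij} = (1/a^2)(1) + (1/(a^2*sin(θ)^2))(sin(θ)^2) = 2/a^2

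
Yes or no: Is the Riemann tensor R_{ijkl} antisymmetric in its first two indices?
R_{ijkl} = -R_{jikl} (follows from metric compatibility).
Yes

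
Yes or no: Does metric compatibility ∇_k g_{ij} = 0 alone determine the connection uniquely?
One also needs vanishing torsion; metric compatibility plus torsion-freeness singles out the Levi-Civita connection.
No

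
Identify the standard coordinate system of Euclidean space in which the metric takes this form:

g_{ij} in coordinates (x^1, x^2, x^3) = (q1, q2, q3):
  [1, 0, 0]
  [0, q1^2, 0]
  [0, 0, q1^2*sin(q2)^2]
The line element ds^2 = dq1^2 + q1^2 dq2^2 + q1^2 sin(q2)^2 dq3^2 is dr^2 + r^2 dθ^2 + r^2 sin(θ)^2 dφ^2 with q1 = r, q2 = θ, q3 = φ.
spherical coordinates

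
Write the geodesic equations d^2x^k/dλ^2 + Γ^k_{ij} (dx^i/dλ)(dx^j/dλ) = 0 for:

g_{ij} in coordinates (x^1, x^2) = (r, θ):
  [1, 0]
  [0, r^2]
Geodesic equation: d^2x^k/dλ^2 + Γ^k_{ij} (dx^i/dλ)(dx^j/dλ) = 0.
Non-zero Christoffel symbols:
Γ^r_{θ θ} = -r
Γ^θ_{r θ} = 1/r
Substituting (the symmetric pair Γ^k_{ij}, Γ^k_{ji} combines into a factor 2):
d^2r/dλ^2 - r (dθ/dλ)^2 = 0
d^2θ/dλ^2 + (2/r) (dr/dλ)(dθ/dλ) = 0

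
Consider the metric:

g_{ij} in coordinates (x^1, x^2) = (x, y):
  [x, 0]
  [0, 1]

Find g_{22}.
With x^1 = x, x^2 = y, g_{22} = g_{yy} is the row-2, column-2 entry of the matrix.
g_{22} = 1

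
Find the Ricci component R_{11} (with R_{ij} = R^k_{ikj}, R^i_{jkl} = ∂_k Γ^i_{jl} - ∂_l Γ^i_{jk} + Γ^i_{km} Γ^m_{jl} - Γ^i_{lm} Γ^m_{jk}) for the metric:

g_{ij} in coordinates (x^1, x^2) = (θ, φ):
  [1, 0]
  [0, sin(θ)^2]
Non-zero Christoffel symbols (Γ^k_{ij} = Γ^k_{ji}):
Γ^θ_{φ φ} = -sin(2*θ)/2
Γ^φ_{θ φ} = 1/tan(θ)
R^θ_{θ θ θ} = 0 (a repeated index in an antisymmetric pair)
R^φ_{θ φ θ} = ∂_φ Γ^φ_{θ θ} - ∂_θ Γ^φ_{θ φ} + Γ^φ_{φ m} Γ^m_{θ θ} - Γ^φ_{θ m} Γ^m_{θ φ}
  = (0) - (-1/sin(θ)^2) + (0) - (1/tan(θ)^2) = 1
R_{θθ} = R^θ_{θ θ θ} + R^φ_{θ φ θ} = (0) + (1) = 1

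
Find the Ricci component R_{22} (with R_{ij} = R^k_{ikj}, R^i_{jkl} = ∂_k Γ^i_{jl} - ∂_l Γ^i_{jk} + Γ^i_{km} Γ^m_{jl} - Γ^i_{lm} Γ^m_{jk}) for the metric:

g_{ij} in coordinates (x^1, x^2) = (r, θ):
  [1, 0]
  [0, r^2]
Non-zero Christoffel symbols (Γ^k_{ij} = Γ^k_{ji}):
Γ^r_{θ θ} = -r
Γ^θ_{r θ} = 1/r
R^r_{θ r θ} = ∂_r Γ^r_{θ θ} - ∂_θ Γ^r_{θ r} + Γ^r_{r m} Γ^m_{θ θ} - Γ^r_{θ m} Γ^m_{θ r}
  = (-1) - (0) + (0) - (-1) = 0
R^θ_{θ θ θ} = 0 (a repeated index in an antisymmetric pair)
R_{θθ} = R^r_{θ r θ} + R^θ_{θ θ θ} = (0) + (0) = 0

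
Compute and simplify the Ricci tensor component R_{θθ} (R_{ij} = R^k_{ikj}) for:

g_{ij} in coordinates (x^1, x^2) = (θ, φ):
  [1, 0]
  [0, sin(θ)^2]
Non-zero Christoffel symbols (Γ^k_{ij} = Γ^k_{ji}):
Γ^θ_{φ φ} = -sin(2*θ)/2
Γ^φ_{θ φ} = 1/tan(θ)
R^θ_{θ θ θ} = 0 (a repeated index in an antisymmetric pair)
R^φ_{θ φ θ} = ∂_φ Γ^φ_{θ θ} - ∂_θ Γ^φ_{θ φ} + Γ^φ_{φ m} Γ^m_{θ θ} - Γ^φ_{θ m} Γ^m_{θ φ}
  = (0) - (-1/sin(θ)^2) + (0) - (1/tan(θ)^2) = 1
R_{θθ} = R^θ_{θ θ θ} + R^φ_{θ φ θ} = (0) + (1) = 1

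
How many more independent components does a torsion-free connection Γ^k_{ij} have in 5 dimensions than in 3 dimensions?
Independent components in n dimensions: n × n(n+1)/2 = n^2(n+1)/2.
5D: 5 × 15 = 75
3D: 3 × 6 = 18
Difference = 75 - 18 = 57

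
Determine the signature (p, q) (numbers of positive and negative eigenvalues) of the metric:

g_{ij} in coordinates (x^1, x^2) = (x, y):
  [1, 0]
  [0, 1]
The metric is diagonal, so its eigenvalues are the diagonal entries: 1, 1 (at a generic point, where coordinate-dependent entries are positive).
2 positive, 0 negative.
(2, 0) - Riemannian (positive definite)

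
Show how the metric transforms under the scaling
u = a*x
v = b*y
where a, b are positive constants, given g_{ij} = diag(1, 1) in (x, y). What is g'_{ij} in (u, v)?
Invert the transformation: x = u/a, y = v/b
g'_{ij} = (∂x^k/∂x'^i)(∂x^l/∂x'^j) g_{kl}; with g_{kl} = δ_{kl} this is Σ_k (∂x^k/∂x'^i)(∂x^k/∂x'^j).
Jacobian: ∂x/∂u = 1/a, ∂x/∂v = 0, ∂y/∂u = 0, ∂y/∂v = 1/b
g'_{uu} = (1/a)(1/a) + (0)(0) = 1/a^2
g'_{uv} = (1/a)(0) + (0)(1/b) = 0
g'_{vv} = (0)(0) + (1/b)(1/b) = 1/b^2
g'_{ij} = diag(1/a^2, 1/b^2)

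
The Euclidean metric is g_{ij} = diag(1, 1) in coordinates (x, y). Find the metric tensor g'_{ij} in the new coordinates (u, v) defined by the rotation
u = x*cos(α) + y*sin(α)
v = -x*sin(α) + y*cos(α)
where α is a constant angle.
Invert the transformation: x = u*cos(α) - v*sin(α), y = u*sin(α) + v*cos(α)
g'_{ij} = (∂x^k/∂x'^i)(∂x^l/∂x'^j) g_{kl}; with g_{kl} = δ_{kl} this is Σ_k (∂x^k/∂x'^i)(∂x^k/∂x'^j).
Jacobian: ∂x/∂u = cos(α), ∂x/∂v = -sin(α), ∂y/∂u = sin(α), ∂y/∂v = cos(α)
g'_{uu} = (cos(α))(cos(α)) + (sin(α))(sin(α)) = 1
g'_{uv} = (cos(α))(-sin(α)) + (sin(α))(cos(α)) = 0
g'_{vv} = (-sin(α))(-sin(α)) + (cos(α))(cos(α)) = 1
g'_{ij} = diag(1, 1)
The Euclidean metric is invariant under rotations.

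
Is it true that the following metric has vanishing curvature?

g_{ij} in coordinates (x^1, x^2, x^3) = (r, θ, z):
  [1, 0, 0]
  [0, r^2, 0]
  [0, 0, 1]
Non-zero Christoffel symbols:
Γ^r_{θ θ} = -r
Γ^θ_{r θ} = 1/r
Ricci tensor: R_{rr} = 0, R_{rθ} = 0, R_{rz} = 0, R_{θθ} = 0, R_{θz} = 0, R_{zz} = 0
All R_{ij} vanish; in 3 dimensions the Riemann tensor is fully determined by the Ricci tensor, so R^i_{jkl} = 0: the metric is flat (curvilinear coordinates on flat space).
Yes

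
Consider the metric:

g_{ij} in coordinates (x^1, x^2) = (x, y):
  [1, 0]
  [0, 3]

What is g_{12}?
With x^1 = x, x^2 = y, g_{12} = g_{xy} is the row-1, column-2 entry of the matrix.
g_{12} = 0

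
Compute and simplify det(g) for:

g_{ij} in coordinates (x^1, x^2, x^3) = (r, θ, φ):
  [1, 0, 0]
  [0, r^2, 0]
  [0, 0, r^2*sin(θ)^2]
Diagonal metric: det(g) = g_{11}·g_{22}·g_{33}
= (1)·(r^2)·(r^2*sin(θ)^2)
det(g) = r^4*sin(θ)^2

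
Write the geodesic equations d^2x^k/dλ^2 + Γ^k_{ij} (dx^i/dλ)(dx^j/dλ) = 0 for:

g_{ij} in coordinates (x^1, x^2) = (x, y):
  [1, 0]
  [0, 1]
Geodesic equation: d^2x^k/dλ^2 + Γ^k_{ij} (dx^i/dλ)(dx^j/dλ) = 0.
All Christoffel symbols vanish, so the geodesics are straight lines:
d^2x/dλ^2 = 0
d^2y/dλ^2 = 0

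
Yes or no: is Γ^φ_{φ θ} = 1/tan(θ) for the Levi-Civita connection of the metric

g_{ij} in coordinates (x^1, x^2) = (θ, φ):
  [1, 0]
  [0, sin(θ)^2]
Γ^φ_{φ θ} = (1/2) g^{φφ} (∂_φ g_{φθ} + ∂_θ g_{φφ} - ∂_φ g_{φθ}) = (1/2)(1/sin(θ)^2)((0) + (sin(2*θ)) - (0)) = 1/tan(θ)
This equals the proposed value 1/tan(θ).
Yes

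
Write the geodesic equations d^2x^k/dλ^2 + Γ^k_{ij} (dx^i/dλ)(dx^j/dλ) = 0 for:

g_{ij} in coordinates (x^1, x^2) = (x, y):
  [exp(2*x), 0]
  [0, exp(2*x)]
Geodesic equation: d^2x^k/dλ^2 + Γ^k_{ij} (dx^i/dλ)(dx^j/dλ) = 0.
Non-zero Christoffel symbols:
Γ^x_{x x} = 1
Γ^x_{y y} = -1
Γ^y_{x y} = 1
Substituting (the symmetric pair Γ^k_{ij}, Γ^k_{ji} combines into a factor 2):
d^2x/dλ^2 + (dx/dλ)^2 - (dy/dλ)^2 = 0
d^2y/dλ^2 + 2 (dx/dλ)(dy/dλ) = 0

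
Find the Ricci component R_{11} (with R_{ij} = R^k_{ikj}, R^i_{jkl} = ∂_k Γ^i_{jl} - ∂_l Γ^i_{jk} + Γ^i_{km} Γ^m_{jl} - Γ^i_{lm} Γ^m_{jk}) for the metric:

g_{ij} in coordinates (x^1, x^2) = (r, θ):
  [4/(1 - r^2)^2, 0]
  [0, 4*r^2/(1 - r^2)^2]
Non-zero Christoffel symbols (Γ^k_{ij} = Γ^k_{ji}):
Γ^r_{r r} = 2*r/(1 - r^2)
Γ^r_{θ θ} = (r^3 + r)/(r^2 - 1)
Γ^θ_{r θ} = (-r^2 - 1)/(r^3 - r)
R^r_{r r r} = 0 (a repeated index in an antisymmetric pair)
R^θ_{r θ r} = ∂_θ Γ^θ_{r r} - ∂_r Γ^θ_{r θ} + Γ^θ_{θ m} Γ^m_{r r} - Γ^θ_{r m} Γ^m_{r θ}
  = (0) - ((r^4 + 4*r^2 - 1)/(r^3 - r)^2) + (2*(r^2 + 1)/(r^2 - 1)^2) - ((r^2 + 1)^2/(r^3 - r)^2) = -4/(r^2 - 1)^2
R_{rr} = R^r_{r r r} + R^θ_{r θ r} = (0) + (-4/(r^2 - 1)^2) = -4/(r^2 - 1)^2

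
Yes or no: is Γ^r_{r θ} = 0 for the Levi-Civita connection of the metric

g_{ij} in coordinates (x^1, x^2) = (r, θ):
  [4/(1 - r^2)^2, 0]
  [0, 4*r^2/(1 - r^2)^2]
Γ^r_{r θ} = (1/2) g^{rr} (∂_r g_{rθ} + ∂_θ g_{rr} - ∂_r g_{rθ}) = (1/2)((1 - r^2)^2/4)((0) + (0) - (0)) = 0
This equals the proposed value 0.
Yes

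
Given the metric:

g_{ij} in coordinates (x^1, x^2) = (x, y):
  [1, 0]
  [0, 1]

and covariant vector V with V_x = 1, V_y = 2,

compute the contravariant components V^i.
Inverse metric (diagonal): g^{xx} = 1, g^{yy} = 1
V^i = g^{ij} V_j:
V^x = (1)(1) + (0)(2) = 1
V^y = (0)(1) + (1)(2) = 2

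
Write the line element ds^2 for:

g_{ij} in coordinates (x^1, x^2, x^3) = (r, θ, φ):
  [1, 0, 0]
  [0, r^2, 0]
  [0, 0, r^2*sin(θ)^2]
ds^2 = g_{ij} dx^i dx^j; only the non-zero components contribute.
ds^2 = dr^2 + r^2 dθ^2 + r^2*sin(θ)^2 dφ^2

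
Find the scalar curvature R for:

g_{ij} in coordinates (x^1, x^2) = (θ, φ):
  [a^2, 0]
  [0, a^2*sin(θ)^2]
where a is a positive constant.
Non-zero Christoffel symbols (Γ^k_{ij} = Γ^k_{ji}):
Γ^θ_{φ φ} = -sin(2*θ)/2
Γ^φ_{θ φ} = 1/tan(θ)
Ricci tensor (R_{ij} = R^k_{ikj}): R_{θθ} = 1, R_{θφ} = 0, R_{φφ} = sin(θ)^2
Inverse metric: g^{θθ} = 1/a^2, g^{φφ} = 1/(a^2*sin(θ)^2)
R = g^{ij} R_{ij} = (1/a^2)(1) + (1/(a^2*sin(θ)^2))(sin(θ)^2) = 2/a^2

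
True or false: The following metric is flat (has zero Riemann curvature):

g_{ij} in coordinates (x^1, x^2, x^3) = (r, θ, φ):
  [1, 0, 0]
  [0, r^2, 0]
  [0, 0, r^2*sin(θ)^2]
Non-zero Christoffel symbols:
Γ^r_{θ θ} = -r
Γ^r_{φ φ} = -r*sin(θ)^2
Γ^θ_{r θ} = 1/r
Γ^θ_{φ φ} = -sin(2*θ)/2
Γ^φ_{r φ} = 1/r
Γ^φ_{θ φ} = 1/tan(θ)
Ricci tensor: R_{rr} = 0, R_{rθ} = 0, R_{rφ} = 0, R_{θθ} = 0, R_{θφ} = 0, R_{φφ} = 0
All R_{ij} vanish; in 3 dimensions the Riemann tensor is fully determined by the Ricci tensor, so R^i_{jkl} = 0: the metric is flat (curvilinear coordinates on flat space).
True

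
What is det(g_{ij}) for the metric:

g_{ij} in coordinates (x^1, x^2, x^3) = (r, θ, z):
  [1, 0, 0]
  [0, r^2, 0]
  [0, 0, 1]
Diagonal metric: det(g) = g_{11}·g_{22}·g_{33}
= (1)·(r^2)·(1)
det(g) = r^2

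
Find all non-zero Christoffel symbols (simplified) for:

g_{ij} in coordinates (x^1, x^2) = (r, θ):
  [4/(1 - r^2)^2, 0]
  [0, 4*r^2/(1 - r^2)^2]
Using Γ^k_{ij} = (1/2) g^{km} (∂_i g_{mj} + ∂_j g_{mi} - ∂_m g_{ij}); the metric is diagonal, so only the m = k term contributes.
Non-zero symbols (using the symmetry Γ^k_{ij} = Γ^k_{ji}):
Γ^r_{r r} = (1/2) g^{rr} (∂_r g_{rr} + ∂_r g_{rr} - ∂_r g_{rr}) = (1/2)((1 - r^2)^2/4)((16*r/(1 - r^2)^3) + (16*r/(1 - r^2)^3) - (16*r/(1 - r^2)^3)) = 2*r/(1 - r^2)
Γ^r_{θ θ} = (1/2) g^{rr} (∂_θ g_{rθ} + ∂_θ g_{rθ} - ∂_r g_{θθ}) = (1/2)((1 - r^2)^2/4)((0) + (0) - (-8*(r^3 + r)/(r^2 - 1)^3)) = (r^3 + r)/(r^2 - 1)
Γ^θ_{r θ} = (1/2) g^{θθ} (∂_r g_{θθ} + ∂_θ g_{θr} - ∂_θ g_{rθ}) = (1/2)((1 - r^2)^2/(4*r^2))((-8*(r^3 + r)/(r^2 - 1)^3) + (0) - (0)) = (-r^2 - 1)/(r^3 - r)
All other Christoffel symbols are zero.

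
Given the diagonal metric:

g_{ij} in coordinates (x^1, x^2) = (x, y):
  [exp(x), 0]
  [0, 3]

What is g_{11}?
With x^1 = x, x^2 = y, g_{11} = g_{xx} is the row-1, column-1 entry of the matrix.
g_{11} = exp(x)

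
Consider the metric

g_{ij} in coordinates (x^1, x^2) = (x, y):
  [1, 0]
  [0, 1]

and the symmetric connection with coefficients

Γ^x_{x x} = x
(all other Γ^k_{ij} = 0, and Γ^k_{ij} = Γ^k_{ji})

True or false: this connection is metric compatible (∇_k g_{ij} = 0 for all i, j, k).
Using ∇_k g_{ij} = ∂_k g_{ij} - Γ^m_{ki} g_{mj} - Γ^m_{kj} g_{im}:
∇_x g_{xx} = (0) - (x) - (x) = -2*x ≠ 0
So the connection is not metric compatible (it is not the Levi-Civita connection).
False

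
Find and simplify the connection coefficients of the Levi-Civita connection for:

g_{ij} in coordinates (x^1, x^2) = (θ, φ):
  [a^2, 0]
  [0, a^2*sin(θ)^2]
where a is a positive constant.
Using Γ^k_{ij} = (1/2) g^{km} (∂_i g_{mj} + ∂_j g_{mi} - ∂_m g_{ij}); the metric is diagonal, so only the m = k term contributes.
Non-zero symbols (using the symmetry Γ^k_{ij} = Γ^k_{ji}):
Γ^θ_{φ φ} = (1/2) g^{θθ} (∂_φ g_{θφ} + ∂_φ g_{θφ} - ∂_θ g_{φφ}) = (1/2)(1/a^2)((0) + (0) - (a^2*sin(2*θ))) = -sin(2*θ)/2
Γ^φ_{θ φ} = (1/2) g^{φφ} (∂_θ g_{φφ} + ∂_φ g_{φθ} - ∂_φ g_{θφ}) = (1/2)(1/(a^2*sin(θ)^2))((a^2*sin(2*θ)) + (0) - (0)) = 1/tan(θ)
All other Christoffel symbols are zero.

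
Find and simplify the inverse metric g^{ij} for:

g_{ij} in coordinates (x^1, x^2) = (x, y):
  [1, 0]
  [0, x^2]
The metric is diagonal, so g^{ij} is diagonal with entries 1/g_{ii}: diag(1, 1/(x^2)).
g^{ij}:
  [1, 0]
  [0, 1/x^2]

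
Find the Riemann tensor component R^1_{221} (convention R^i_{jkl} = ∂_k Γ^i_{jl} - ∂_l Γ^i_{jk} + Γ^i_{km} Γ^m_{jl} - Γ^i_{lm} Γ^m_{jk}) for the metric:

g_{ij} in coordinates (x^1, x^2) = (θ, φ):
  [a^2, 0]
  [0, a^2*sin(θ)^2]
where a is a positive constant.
Non-zero Christoffel symbols (Γ^k_{ij} = Γ^k_{ji}):
Γ^θ_{φ φ} = -sin(2*θ)/2
Γ^φ_{θ φ} = 1/tan(θ)
R^θ_{φ φ θ} = ∂_φ Γ^θ_{φ θ} - ∂_θ Γ^θ_{φ φ} + Γ^θ_{φ m} Γ^m_{φ θ} - Γ^θ_{θ m} Γ^m_{φ φ}
  = (0) - (-cos(2*θ)) + (-cos(θ)^2) - (0) = -sin(θ)^2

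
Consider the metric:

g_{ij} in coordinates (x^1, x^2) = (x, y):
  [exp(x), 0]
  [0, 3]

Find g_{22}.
With x^1 = x, x^2 = y, g_{22} = g_{yy} is the row-2, column-2 entry of the matrix.
g_{22} = 3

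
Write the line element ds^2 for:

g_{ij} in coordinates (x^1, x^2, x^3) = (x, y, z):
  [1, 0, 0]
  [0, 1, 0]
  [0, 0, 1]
ds^2 = g_{ij} dx^i dx^j; only the non-zero components contribute.
ds^2 = dx^2 + dy^2 + dz^2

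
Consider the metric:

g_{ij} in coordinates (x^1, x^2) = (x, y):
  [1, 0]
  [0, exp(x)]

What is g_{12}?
With x^1 = x, x^2 = y, g_{12} = g_{xy} is the row-1, column-2 entry of the matrix.
g_{12} = 0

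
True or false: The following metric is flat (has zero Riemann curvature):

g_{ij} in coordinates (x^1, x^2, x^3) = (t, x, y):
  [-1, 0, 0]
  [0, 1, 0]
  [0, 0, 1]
All metric components are constant, so every Christoffel symbol vanishes and R^i_{jkl} = 0.
True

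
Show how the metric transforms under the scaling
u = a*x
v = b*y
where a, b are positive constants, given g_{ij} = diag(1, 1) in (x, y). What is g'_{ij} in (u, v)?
Invert the transformation: x = u/a, y = v/b
g'_{ij} = (∂x^k/∂x'^i)(∂x^l/∂x'^j) g_{kl}; with g_{kl} = δ_{kl} this is Σ_k (∂x^k/∂x'^i)(∂x^k/∂x'^j).
Jacobian: ∂x/∂u = 1/a, ∂x/∂v = 0, ∂y/∂u = 0, ∂y/∂v = 1/b
g'_{uu} = (1/a)(1/a) + (0)(0) = 1/a^2
g'_{uv} = (1/a)(0) + (0)(1/b) = 0
g'_{vv} = (0)(0) + (1/b)(1/b) = 1/b^2
g'_{ij} = diag(1/a^2, 1/b^2)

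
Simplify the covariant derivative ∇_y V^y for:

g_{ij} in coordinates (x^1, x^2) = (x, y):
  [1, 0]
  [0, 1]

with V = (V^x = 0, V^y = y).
All Christoffel symbols are zero.
∇_y V^y = ∂_y V^y + Γ^y_{y j} V^j
  = (1) + (0)(0) + (0)(y)
  = 1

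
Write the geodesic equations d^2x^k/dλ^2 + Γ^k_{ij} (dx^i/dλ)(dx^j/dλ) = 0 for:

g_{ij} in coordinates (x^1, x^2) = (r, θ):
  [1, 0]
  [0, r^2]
Geodesic equation: d^2x^k/dλ^2 + Γ^k_{ij} (dx^i/dλ)(dx^j/dλ) = 0.
Non-zero Christoffel symbols:
Γ^r_{θ θ} = -r
Γ^θ_{r θ} = 1/r
Substituting (the symmetric pair Γ^k_{ij}, Γ^k_{ji} combines into a factor 2):
d^2r/dλ^2 - r (dθ/dλ)^2 = 0
d^2θ/dλ^2 + (2/r) (dr/dλ)(dθ/dλ) = 0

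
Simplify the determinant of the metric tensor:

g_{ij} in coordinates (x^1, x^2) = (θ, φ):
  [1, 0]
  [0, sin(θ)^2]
For a 2×2 metric: det(g) = g_{11}·g_{22} - g_{12}·g_{21}
= (1)·(sin(θ)^2) - (0)·(0)
= sin(θ)^2 - 0
det(g) = sin(θ)^2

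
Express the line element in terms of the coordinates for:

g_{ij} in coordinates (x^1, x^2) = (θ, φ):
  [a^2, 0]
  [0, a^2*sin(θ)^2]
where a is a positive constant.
ds^2 = g_{ij} dx^i dx^j; only the non-zero components contribute.
ds^2 = a^2 dθ^2 + a^2*sin(θ)^2 dφ^2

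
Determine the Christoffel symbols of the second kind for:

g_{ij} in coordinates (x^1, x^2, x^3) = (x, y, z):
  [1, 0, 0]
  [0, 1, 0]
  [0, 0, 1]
Using Γ^k_{ij} = (1/2) g^{km} (∂_i g_{mj} + ∂_j g_{mi} - ∂_m g_{ij}); the metric is diagonal, so only the m = k term contributes.
Every metric component is constant, so all ∂_m g_{ij} = 0 and every Christoffel symbol vanishes.
All Christoffel symbols are zero.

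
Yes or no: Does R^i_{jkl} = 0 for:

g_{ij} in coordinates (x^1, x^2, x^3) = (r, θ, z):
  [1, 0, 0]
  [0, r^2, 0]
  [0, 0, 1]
Non-zero Christoffel symbols:
Γ^r_{θ θ} = -r
Γ^θ_{r θ} = 1/r
Ricci tensor: R_{rr} = 0, R_{rθ} = 0, R_{rz} = 0, R_{θθ} = 0, R_{θz} = 0, R_{zz} = 0
All R_{ij} vanish; in 3 dimensions the Riemann tensor is fully determined by the Ricci tensor, so R^i_{jkl} = 0: the metric is flat (curvilinear coordinates on flat space).
Yes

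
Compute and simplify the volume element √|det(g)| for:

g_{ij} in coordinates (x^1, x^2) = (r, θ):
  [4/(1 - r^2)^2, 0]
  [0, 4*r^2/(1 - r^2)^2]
det(g) = 16*r^2/(1 - r^2)^4
√|det(g)| = 4*r/(r^2 - 1)^2
Volume element: dV = 4*r/(r^2 - 1)^2 dr dθ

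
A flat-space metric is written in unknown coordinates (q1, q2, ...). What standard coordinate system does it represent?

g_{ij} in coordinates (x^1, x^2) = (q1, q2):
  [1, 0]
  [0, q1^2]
The line element ds^2 = dq1^2 + q1^2 dq2^2 is dr^2 + r^2 dθ^2 with q1 = r, q2 = θ.
polar coordinates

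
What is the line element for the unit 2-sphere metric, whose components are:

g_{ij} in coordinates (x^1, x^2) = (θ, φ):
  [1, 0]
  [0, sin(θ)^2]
ds^2 = g_{ij} dx^i dx^j; only the non-zero components contribute.
ds^2 = dθ^2 + sin(θ)^2 dφ^2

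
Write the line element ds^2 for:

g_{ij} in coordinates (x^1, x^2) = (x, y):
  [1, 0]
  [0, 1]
ds^2 = g_{ij} dx^i dx^j; only the non-zero components contribute.
ds^2 = dx^2 + dy^2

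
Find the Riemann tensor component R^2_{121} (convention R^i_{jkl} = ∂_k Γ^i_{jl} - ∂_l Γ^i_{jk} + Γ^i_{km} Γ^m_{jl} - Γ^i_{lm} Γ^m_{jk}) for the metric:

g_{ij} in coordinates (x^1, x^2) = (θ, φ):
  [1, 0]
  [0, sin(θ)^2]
Non-zero Christoffel symbols (Γ^k_{ij} = Γ^k_{ji}):
Γ^θ_{φ φ} = -sin(2*θ)/2
Γ^φ_{θ φ} = 1/tan(θ)
R^φ_{θ φ θ} = ∂_φ Γ^φ_{θ θ} - ∂_θ Γ^φ_{θ φ} + Γ^φ_{φ m} Γ^m_{θ θ} - Γ^φ_{θ m} Γ^m_{θ φ}
  = (0) - (-1/sin(θ)^2) + (0) - (1/tan(θ)^2) = 1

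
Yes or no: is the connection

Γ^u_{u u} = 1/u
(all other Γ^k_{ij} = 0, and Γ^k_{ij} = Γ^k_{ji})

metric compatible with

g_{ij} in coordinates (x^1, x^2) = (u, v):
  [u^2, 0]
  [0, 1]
Using ∇_k g_{ij} = ∂_k g_{ij} - Γ^m_{ki} g_{mj} - Γ^m_{kj} g_{im}:
e.g. ∇_u g_{uu} = (2*u) - (u) - (u) = 0
Every component ∇_k g_{ij} vanishes: the connection is metric compatible.
Yes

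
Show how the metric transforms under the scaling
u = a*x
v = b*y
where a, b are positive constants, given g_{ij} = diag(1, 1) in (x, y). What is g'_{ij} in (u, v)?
Invert the transformation: x = u/a, y = v/b
g'_{ij} = (∂x^k/∂x'^i)(∂x^l/∂x'^j) g_{kl}; with g_{kl} = δ_{kl} this is Σ_k (∂x^k/∂x'^i)(∂x^k/∂x'^j).
Jacobian: ∂x/∂u = 1/a, ∂x/∂v = 0, ∂y/∂u = 0, ∂y/∂v = 1/b
g'_{uu} = (1/a)(1/a) + (0)(0) = 1/a^2
g'_{uv} = (1/a)(0) + (0)(1/b) = 0
g'_{vv} = (0)(0) + (1/b)(1/b) = 1/b^2
g'_{ij} = diag(1/a^2, 1/b^2)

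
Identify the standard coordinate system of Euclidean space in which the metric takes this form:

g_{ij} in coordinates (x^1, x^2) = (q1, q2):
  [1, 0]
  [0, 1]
All components are constant and the metric is the identity, i.e. orthonormal rectilinear coordinates.
Cartesian (2D) coordinates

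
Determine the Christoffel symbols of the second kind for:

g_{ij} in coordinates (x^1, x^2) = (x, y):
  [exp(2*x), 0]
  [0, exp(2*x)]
Using Γ^k_{ij} = (1/2) g^{km} (∂_i g_{mj} + ∂_j g_{mi} - ∂_m g_{ij}); the metric is diagonal, so only the m = k term contributes.
Non-zero symbols (using the symmetry Γ^k_{ij} = Γ^k_{ji}):
Γ^x_{x x} = (1/2) g^{xx} (∂_x g_{xx} + ∂_x g_{xx} - ∂_x g_{xx}) = (1/2)(exp(-2*x))((2*exp(2*x)) + (2*exp(2*x)) - (2*exp(2*x))) = 1
Γ^x_{y y} = (1/2) g^{xx} (∂_y g_{xy} + ∂_y g_{xy} - ∂_x g_{yy}) = (1/2)(exp(-2*x))((0) + (0) - (2*exp(2*x))) = -1
Γ^y_{x y} = (1/2) g^{yy} (∂_x g_{yy} + ∂_y g_{yx} - ∂_y g_{xy}) = (1/2)(exp(-2*x))((2*exp(2*x)) + (0) - (0)) = 1
All other Christoffel symbols are zero.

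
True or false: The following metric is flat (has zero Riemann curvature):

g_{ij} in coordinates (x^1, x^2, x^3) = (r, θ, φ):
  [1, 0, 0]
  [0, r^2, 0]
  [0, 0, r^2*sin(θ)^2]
Non-zero Christoffel symbols:
Γ^r_{θ θ} = -r
Γ^r_{φ φ} = -r*sin(θ)^2
Γ^θ_{r θ} = 1/r
Γ^θ_{φ φ} = -sin(2*θ)/2
Γ^φ_{r φ} = 1/r
Γ^φ_{θ φ} = 1/tan(θ)
Ricci tensor: R_{rr} = 0, R_{rθ} = 0, R_{rφ} = 0, R_{θθ} = 0, R_{θφ} = 0, R_{φφ} = 0
All R_{ij} vanish; in 3 dimensions the Riemann tensor is fully determined by the Ricci tensor, so R^i_{jkl} = 0: the metric is flat (curvilinear coordinates on flat space).
True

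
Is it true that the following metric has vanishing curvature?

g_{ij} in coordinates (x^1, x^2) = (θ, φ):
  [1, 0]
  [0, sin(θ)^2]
Non-zero Christoffel symbols:
Γ^θ_{φ φ} = -sin(2*θ)/2
Γ^φ_{θ φ} = 1/tan(θ)
Ricci tensor: R_{θθ} = 1, R_{θφ} = 0, R_{φφ} = sin(θ)^2
The Ricci tensor is non-zero, so the Riemann tensor is non-zero: not flat.
No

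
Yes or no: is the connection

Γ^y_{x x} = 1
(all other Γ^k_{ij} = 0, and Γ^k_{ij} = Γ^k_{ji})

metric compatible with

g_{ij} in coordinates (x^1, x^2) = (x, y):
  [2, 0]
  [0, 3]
Using ∇_k g_{ij} = ∂_k g_{ij} - Γ^m_{ki} g_{mj} - Γ^m_{kj} g_{im}:
∇_x g_{xy} = (0) - (3) - (0) = -3 ≠ 0
So the connection is not metric compatible (it is not the Levi-Civita connection).
No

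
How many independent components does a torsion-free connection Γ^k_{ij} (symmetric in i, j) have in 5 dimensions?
Γ^k_{ij} has n choices for the upper index and n(n+1)/2 independent symmetric lower index pairs.
Total = 5 × 5×6/2 = 5 × 15 = 75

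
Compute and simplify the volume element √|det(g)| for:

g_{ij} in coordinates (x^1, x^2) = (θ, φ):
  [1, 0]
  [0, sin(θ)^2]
det(g) = sin(θ)^2
√|det(g)| = sin(θ) (taking 0 < θ < π so that |sin(θ)| = sin(θ))
Volume element: dV = sin(θ) dθ dφ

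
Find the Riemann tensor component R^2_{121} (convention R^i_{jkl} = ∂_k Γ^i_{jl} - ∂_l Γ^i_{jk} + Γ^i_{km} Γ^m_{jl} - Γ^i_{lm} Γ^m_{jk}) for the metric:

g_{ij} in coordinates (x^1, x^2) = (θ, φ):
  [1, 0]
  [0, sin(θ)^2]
Non-zero Christoffel symbols (Γ^k_{ij} = Γ^k_{ji}):
Γ^θ_{φ φ} = -sin(2*θ)/2
Γ^φ_{θ φ} = 1/tan(θ)
R^φ_{θ φ θ} = ∂_φ Γ^φ_{θ θ} - ∂_θ Γ^φ_{θ φ} + Γ^φ_{φ m} Γ^m_{θ θ} - Γ^φ_{θ m} Γ^m_{θ φ}
  = (0) - (-1/sin(θ)^2) + (0) - (1/tan(θ)^2) = 1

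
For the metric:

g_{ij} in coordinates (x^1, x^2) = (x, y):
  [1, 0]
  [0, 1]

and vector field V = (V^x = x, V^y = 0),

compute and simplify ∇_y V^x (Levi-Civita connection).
All Christoffel symbols are zero.
∇_y V^x = ∂_y V^x + Γ^x_{y j} V^j
  = (0) + (0)(x) + (0)(0)
  = 0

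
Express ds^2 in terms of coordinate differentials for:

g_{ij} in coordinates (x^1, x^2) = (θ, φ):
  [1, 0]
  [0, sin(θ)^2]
ds^2 = g_{ij} dx^i dx^j; only the non-zero components contribute.
ds^2 = dθ^2 + sin(θ)^2 dφ^2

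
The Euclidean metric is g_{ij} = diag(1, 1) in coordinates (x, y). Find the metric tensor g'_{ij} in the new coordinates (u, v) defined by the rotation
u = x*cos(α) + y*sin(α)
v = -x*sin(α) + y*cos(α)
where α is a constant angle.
Invert the transformation: x = u*cos(α) - v*sin(α), y = u*sin(α) + v*cos(α)
g'_{ij} = (∂x^k/∂x'^i)(∂x^l/∂x'^j) g_{kl}; with g_{kl} = δ_{kl} this is Σ_k (∂x^k/∂x'^i)(∂x^k/∂x'^j).
Jacobian: ∂x/∂u = cos(α), ∂x/∂v = -sin(α), ∂y/∂u = sin(α), ∂y/∂v = cos(α)
g'_{uu} = (cos(α))(cos(α)) + (sin(α))(sin(α)) = 1
g'_{uv} = (cos(α))(-sin(α)) + (sin(α))(cos(α)) = 0
g'_{vv} = (-sin(α))(-sin(α)) + (cos(α))(cos(α)) = 1
g'_{ij} = diag(1, 1)
The Euclidean metric is invariant under rotations.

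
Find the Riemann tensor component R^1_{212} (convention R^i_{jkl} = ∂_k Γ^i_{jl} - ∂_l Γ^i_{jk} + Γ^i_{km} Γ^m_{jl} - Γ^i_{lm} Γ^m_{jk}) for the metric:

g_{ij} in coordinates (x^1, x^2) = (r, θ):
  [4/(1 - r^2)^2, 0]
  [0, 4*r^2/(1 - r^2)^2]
Non-zero Christoffel symbols (Γ^k_{ij} = Γ^k_{ji}):
Γ^r_{r r} = 2*r/(1 - r^2)
Γ^r_{θ θ} = (r^3 + r)/(r^2 - 1)
Γ^θ_{r θ} = (-r^2 - 1)/(r^3 - r)
R^r_{θ r θ} = ∂_r Γ^r_{θ θ} - ∂_θ Γ^r_{θ r} + Γ^r_{r m} Γ^m_{θ θ} - Γ^r_{θ m} Γ^m_{θ r}
  = ((r^4 - 4*r^2 - 1)/(r^2 - 1)^2) - (0) + (-2*r^2*(r^2 + 1)/(r^2 - 1)^2) - (-(r^2 + 1)^2/(r^2 - 1)^2) = -4*r^2/(r^2 - 1)^2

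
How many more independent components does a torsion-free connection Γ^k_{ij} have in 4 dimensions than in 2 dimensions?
Independent components in n dimensions: n × n(n+1)/2 = n^2(n+1)/2.
4D: 4 × 10 = 40
2D: 2 × 3 = 6
Difference = 40 - 6 = 34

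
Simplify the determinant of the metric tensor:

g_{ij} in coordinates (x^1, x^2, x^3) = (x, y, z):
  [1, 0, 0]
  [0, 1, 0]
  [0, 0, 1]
Diagonal metric: det(g) = g_{11}·g_{22}·g_{33}
= (1)·(1)·(1)
det(g) = 1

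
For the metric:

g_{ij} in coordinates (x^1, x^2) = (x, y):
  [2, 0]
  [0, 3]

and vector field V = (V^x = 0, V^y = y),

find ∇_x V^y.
All Christoffel symbols are zero.
∇_x V^y = ∂_x V^y + Γ^y_{x j} V^j
  = (0) + (0)(0) + (0)(y)
  = 0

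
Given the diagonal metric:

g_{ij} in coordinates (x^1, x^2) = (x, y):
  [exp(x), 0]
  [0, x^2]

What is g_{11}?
With x^1 = x, x^2 = y, g_{11} = g_{xx} is the row-1, column-1 entry of the matrix.
g_{11} = exp(x)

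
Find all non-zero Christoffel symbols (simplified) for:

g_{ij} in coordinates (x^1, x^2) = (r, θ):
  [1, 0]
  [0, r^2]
Using Γ^k_{ij} = (1/2) g^{km} (∂_i g_{mj} + ∂_j g_{mi} - ∂_m g_{ij}); the metric is diagonal, so only the m = k term contributes.
Non-zero symbols (using the symmetry Γ^k_{ij} = Γ^k_{ji}):
Γ^r_{θ θ} = (1/2) g^{rr} (∂_θ g_{rθ} + ∂_θ g_{rθ} - ∂_r g_{θθ}) = (1/2)(1)((0) + (0) - (2*r)) = -r
Γ^θ_{r θ} = (1/2) g^{θθ} (∂_r g_{θθ} + ∂_θ g_{θr} - ∂_θ g_{rθ}) = (1/2)(1/r^2)((2*r) + (0) - (0)) = 1/r
All other Christoffel symbols are zero.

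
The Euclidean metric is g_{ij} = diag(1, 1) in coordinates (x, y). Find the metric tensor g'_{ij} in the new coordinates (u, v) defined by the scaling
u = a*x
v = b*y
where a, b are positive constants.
Invert the transformation: x = u/a, y = v/b
g'_{ij} = (∂x^k/∂x'^i)(∂x^l/∂x'^j) g_{kl}; with g_{kl} = δ_{kl} this is Σ_k (∂x^k/∂x'^i)(∂x^k/∂x'^j).
Jacobian: ∂x/∂u = 1/a, ∂x/∂v = 0, ∂y/∂u = 0, ∂y/∂v = 1/b
g'_{uu} = (1/a)(1/a) + (0)(0) = 1/a^2
g'_{uv} = (1/a)(0) + (0)(1/b) = 0
g'_{vv} = (0)(0) + (1/b)(1/b) = 1/b^2
g'_{ij} = diag(1/a^2, 1/b^2)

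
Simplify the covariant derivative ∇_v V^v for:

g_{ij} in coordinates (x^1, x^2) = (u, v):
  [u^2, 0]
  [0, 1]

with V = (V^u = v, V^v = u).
Non-zero Christoffel symbols:
Γ^u_{u u} = 1/u
∇_v V^v = ∂_v V^v + Γ^v_{v j} V^j
  = (0) + (0)(v) + (0)(u)
  = 0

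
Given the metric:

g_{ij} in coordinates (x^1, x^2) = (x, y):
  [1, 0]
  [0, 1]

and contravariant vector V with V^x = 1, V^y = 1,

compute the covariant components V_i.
V_i = g_{ij} V^j:
V_x = (1)(1) + (0)(1) = 1
V_y = (0)(1) + (1)(1) = 1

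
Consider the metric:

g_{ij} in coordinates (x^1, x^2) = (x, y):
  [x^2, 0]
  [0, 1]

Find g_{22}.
With x^1 = x, x^2 = y, g_{22} = g_{yy} is the row-2, column-2 entry of the matrix.
g_{22} = 1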